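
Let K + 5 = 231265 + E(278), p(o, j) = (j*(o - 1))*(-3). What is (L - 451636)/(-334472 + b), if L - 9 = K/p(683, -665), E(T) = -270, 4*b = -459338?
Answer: 122895789788/122264386167 ≈ 1.0052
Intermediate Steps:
b = -229669/2 (b = (¼)*(-459338) = -229669/2 ≈ -1.1483e+5)
p(o, j) = -3*j*(-1 + o) (p(o, j) = (j*(-1 + o))*(-3) = -3*j*(-1 + o))
K = 230990 (K = -5 + (231265 - 270) = -5 + 230995 = 230990)
L = 1247630/136059 (L = 9 + 230990/((3*(-665)*(1 - 1*683))) = 9 + 230990/((3*(-665)*(1 - 683))) = 9 + 230990/((3*(-665)*(-682))) = 9 + 230990/1360590 = 9 + 230990*(1/1360590) = 9 + 23099/136059 = 1247630/136059 ≈ 9.1698)
(L - 451636)/(-334472 + b) = (1247630/136059 - 451636)/(-334472 - 229669/2) = -61447894894/(136059*(-898613/2)) = -61447894894/136059*(-2/898613) = 122895789788/122264386167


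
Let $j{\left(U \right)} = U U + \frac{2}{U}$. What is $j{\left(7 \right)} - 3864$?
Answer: $- \frac{26703}{7} \approx -3814.7$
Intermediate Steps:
$j{\left(U \right)} = U^{2} + \frac{2}{U}$
$j{\left(7 \right)} - 3864 = \frac{2 + 7^{3}}{7} - 3864 = \frac{2 + 343}{7} - 3864 = \frac{1}{7} \cdot 345 - 3864 = \frac{345}{7} - 3864 = - \frac{26703}{7}$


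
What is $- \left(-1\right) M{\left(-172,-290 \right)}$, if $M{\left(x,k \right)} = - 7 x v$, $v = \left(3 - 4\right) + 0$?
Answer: $-1204$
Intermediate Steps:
$v = -1$ ($v = -1 + 0 = -1$)
$M{\left(x,k \right)} = 7 x$ ($M{\left(x,k \right)} = - 7 x \left(-1\right) = 7 x$)
$- \left(-1\right) M{\left(-172,-290 \right)} = - \left(-1\right) 7 \left(-172\right) = - \left(-1\right) \left(-1204\right) = \left(-1\right) 1204 = -1204$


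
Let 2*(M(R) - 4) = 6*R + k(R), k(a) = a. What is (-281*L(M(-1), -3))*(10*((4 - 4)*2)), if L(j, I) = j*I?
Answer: 0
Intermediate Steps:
M(R) = 4 + 7*R/2 (M(R) = 4 + (6*R + R)/2 = 4 + (7*R)/2 = 4 + 7*R/2)
L(j, I) = I*j
(-281*L(M(-1), -3))*(10*((4 - 4)*2)) = (-(-843)*(4 + (7/2)*(-1)))*(10*((4 - 4)*2)) = (-(-843)*(4 - 7/2))*(10*(0*2)) = (-(-843)/2)*(10*0) = -281*(-3/2)*0 = (843/2)*0 = 0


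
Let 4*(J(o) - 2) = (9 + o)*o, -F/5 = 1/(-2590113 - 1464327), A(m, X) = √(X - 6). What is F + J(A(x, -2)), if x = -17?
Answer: 1/810888 + 9*I*√2/2 ≈ 1.2332e-6 + 6.364*I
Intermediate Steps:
A(m, X) = √(-6 + X)
F = 1/810888 (F = -5/(-2590113 - 1464327) = -5/(-4054440) = -5*(-1/4054440) = 1/810888 ≈ 1.2332e-6)
J(o) = 2 + o*(9 + o)/4 (J(o) = 2 + ((9 + o)*o)/4 = 2 + (o*(9 + o))/4 = 2 + o*(9 + o)/4)
F + J(A(x, -2)) = 1/810888 + (2 + (√(-6 - 2))²/4 + 9*√(-6 - 2)/4) = 1/810888 + (2 + (√(-8))²/4 + 9*√(-8)/4) = 1/810888 + (2 + (2*I*√2)²/4 + 9*(2*I*√2)/4) = 1/810888 + (2 + (¼)*(-8) + 9*I*√2/2) = 1/810888 + (2 - 2 + 9*I*√2/2) = 1/810888 + 9*I*√2/2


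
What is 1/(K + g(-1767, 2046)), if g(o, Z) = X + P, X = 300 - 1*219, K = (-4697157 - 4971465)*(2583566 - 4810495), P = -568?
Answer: 1/21531334721351 ≈ 4.6444e-14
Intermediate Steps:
K = 21531334721838 (K = -9668622*(-2226929) = 21531334721838)
X = 81 (X = 300 - 219 = 81)
g(o, Z) = -487 (g(o, Z) = 81 - 568 = -487)
1/(K + g(-1767, 2046)) = 1/(21531334721838 - 487) = 1/21531334721351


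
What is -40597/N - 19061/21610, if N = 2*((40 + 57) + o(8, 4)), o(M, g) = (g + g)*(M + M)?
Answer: -44293931/486225 ≈ -91.098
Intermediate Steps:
o(M, g) = 4*M*g (o(M, g) = (2*g)*(2*M) = 4*M*g)
N = 450 (N = 2*((40 + 57) + 4*8*4) = 2*(97 + 128) = 2*225 = 450)
-40597/N - 19061/21610 = -40597/450 - 19061/21610 = -44293931/486225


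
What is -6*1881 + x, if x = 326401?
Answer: 315115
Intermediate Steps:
-6*1881 + x = -6*1881 + 326401 = -11286 + 326401 = 315115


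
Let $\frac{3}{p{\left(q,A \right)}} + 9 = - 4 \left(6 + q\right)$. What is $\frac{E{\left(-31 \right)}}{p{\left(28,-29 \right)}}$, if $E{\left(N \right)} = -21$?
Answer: $1015$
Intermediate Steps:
$p{\left(q,A \right)} = \frac{3}{-33 - 4 q}$ ($p{\left(q,A \right)} = \frac{3}{-9 - 4 \left(6 + q\right)} = \frac{3}{-9 - \left(24 + 4 q\right)} = \frac{3}{-33 - 4 q}$)
$\frac{E{\left(-31 \right)}}{p{\left(28,-29 \right)}} = - \frac{21}{\left(-3\right) \frac{1}{33 + 4 \cdot 28}} = - \frac{21}{\left(-3\right) \frac{1}{33 + 112}} = - \frac{21}{\left(-3\right) \frac{1}{145}} = - \frac{21}{- \frac{3}{145}} = \left(-21\right) \left(- \frac{145}{3}\right) = 1015$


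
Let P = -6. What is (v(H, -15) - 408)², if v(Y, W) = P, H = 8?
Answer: 171396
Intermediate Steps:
v(Y, W) = -6
(v(H, -15) - 408)² = (-6 - 408)² = (-414)² = 171396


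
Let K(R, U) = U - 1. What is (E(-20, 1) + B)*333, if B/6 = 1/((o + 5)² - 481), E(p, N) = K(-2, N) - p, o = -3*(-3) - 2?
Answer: 2242422/337 ≈ 6654.1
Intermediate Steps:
K(R, U) = -1 + U
o = 7 (o = 9 - 2 = 7)
E(p, N) = -1 + N - p (E(p, N) = (-1 + N) - p = -1 + N - p)
B = -6/337 (B = 6/((7 + 5)² - 481) = 6/(12² - 481) = 6/(144 - 481) = 6/(-337) = 6*(-1/337) = -6/337 ≈ -0.017804)
(E(-20, 1) + B)*333 = ((-1 + 1 - 1*(-20)) - 6/337)*333 = ((-1 + 1 + 20) - 6/337)*333 = (20 - 6/337)*333 = (6734/337)*333 = 2242422/337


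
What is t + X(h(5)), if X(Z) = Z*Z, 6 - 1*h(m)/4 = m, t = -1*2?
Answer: 14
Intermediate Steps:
t = -2
h(m) = 24 - 4*m
X(Z) = Z**2
t + X(h(5)) = -2 + (24 - 4*5)**2 = -2 + (24 - 20)**2 = -2 + 4**2 = -2 + 16 = 14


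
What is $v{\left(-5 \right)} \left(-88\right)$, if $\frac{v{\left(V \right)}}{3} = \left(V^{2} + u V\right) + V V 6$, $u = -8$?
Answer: $-56760$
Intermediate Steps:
$v{\left(V \right)} = - 24 V + 21 V^{2}$ ($v{\left(V \right)} = 3 \left(\left(V^{2} - 8 V\right) + V V 6\right) = 3 \left(\left(V^{2} - 8 V\right) + V^{2} \cdot 6\right) = 3 \left(\left(V^{2} - 8 V\right) + 6 V^{2}\right) = 3 \left(- 8 V + 7 V^{2}\right) = - 24 V + 21 V^{2}$)
$v{\left(-5 \right)} \left(-88\right) = 3 \left(-5\right) \left(-8 + 7 \left(-5\right)\right) \left(-88\right) = 3 \left(-5\right) \left(-8 - 35\right) \left(-88\right) = 3 \left(-5\right) \left(-43\right) \left(-88\right) = 645 \left(-88\right) = -56760$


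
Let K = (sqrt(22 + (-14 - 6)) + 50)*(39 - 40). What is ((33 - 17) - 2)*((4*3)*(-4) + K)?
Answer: -1372 - 14*sqrt(2) ≈ -1391.8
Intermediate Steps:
K = -50 - sqrt(2) (K = (sqrt(22 - 20) + 50)*(-1) = (sqrt(2) + 50)*(-1) = (50 + sqrt(2))*(-1) = -50 - sqrt(2) ≈ -51.414)
((33 - 17) - 2)*((4*3)*(-4) + K) = ((33 - 17) - 2)*((4*3)*(-4) + (-50 - sqrt(2))) = (16 - 2)*(12*(-4) + (-50 - sqrt(2))) = 14*(-48 + (-50 - sqrt(2))) = 14*(-98 - sqrt(2)) = -1372 - 14*sqrt(2)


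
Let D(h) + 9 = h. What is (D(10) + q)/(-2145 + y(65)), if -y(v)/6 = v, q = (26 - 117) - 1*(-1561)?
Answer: -1471/2535 ≈ -0.58028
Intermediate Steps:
D(h) = -9 + h
q = 1470 (q = -91 + 1561 = 1470)
y(v) = -6*v
(D(10) + q)/(-2145 + y(65)) = ((-9 + 10) + 1470)/(-2145 - 6*65) = (1 + 1470)/(-2145 - 390) = 1471/(-2535) = 1471*(-1/2535) = -1471/2535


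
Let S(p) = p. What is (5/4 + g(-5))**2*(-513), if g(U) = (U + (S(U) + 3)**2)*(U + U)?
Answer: -1038825/16 ≈ -64927.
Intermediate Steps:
g(U) = 2*U*(U + (3 + U)**2) (g(U) = (U + (U + 3)**2)*(U + U) = (U + (3 + U)**2)*(2*U) = 2*U*(U + (3 + U)**2))
(5/4 + g(-5))**2*(-513) = (5/4 + 2*(-5)*(-5 + (3 - 5)**2))**2*(-513) = (5*(1/4) + 2*(-5)*(-5 + (-2)**2))**2*(-513) = (5/4 + 2*(-5)*(-5 + 4))**2*(-513) = (5/4 + 2*(-5)*(-1))**2*(-513) = (5/4 + 10)**2*(-513) = (45/4)**2*(-513) = (2025/16)*(-513) = -1038825/16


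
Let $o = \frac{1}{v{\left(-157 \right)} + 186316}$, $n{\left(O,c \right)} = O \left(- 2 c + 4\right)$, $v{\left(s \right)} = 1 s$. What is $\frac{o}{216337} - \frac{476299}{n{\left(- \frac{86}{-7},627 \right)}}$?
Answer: $\frac{134274192726230719}{4329356055172500} \approx 31.015$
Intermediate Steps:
$v{\left(s \right)} = s$
$n{\left(O,c \right)} = O \left(4 - 2 c\right)$
$o = \frac{1}{186159}$ ($o = \frac{1}{-157 + 186316} = \frac{1}{186159} \approx 5.3718 \cdot 10^{-6}$)
$\frac{o}{216337} - \frac{476299}{n{\left(- \frac{86}{-7},627 \right)}} = \frac{1}{186159 \cdot 216337} - \frac{476299}{2 \left(- \frac{86}{-7}\right) \left(2 - 627\right)} = \frac{1}{186159} \cdot \frac{1}{216337} - \frac{476299}{2 \left(\left(-86\right) \left(- \frac{1}{7}\right)\right) \left(2 - 627\right)} = \frac{1}{40273079583} - \frac{476299}{2 \cdot \frac{86}{7} \left(-625\right)} = \frac{1}{40273079583} - \frac{476299}{- \frac{107500}{7}} = \frac{1}{40273079583} - - \frac{3334093}{107500} = \frac{1}{40273079583} + \frac{3334093}{107500} = \frac{134274192726230719}{4329356055172500}$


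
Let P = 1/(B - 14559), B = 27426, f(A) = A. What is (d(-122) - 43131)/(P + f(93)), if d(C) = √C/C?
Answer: -554966577/1196632 - 12867*I*√122/145989104 ≈ -463.77 - 0.0009735*I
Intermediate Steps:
d(C) = C^(-½)
P = 1/12867 (P = 1/(27426 - 14559) = 1/12867 ≈ 7.7718e-5)
(d(-122) - 43131)/(P + f(93)) = ((-122)^(-½) - 43131)/(1/12867 + 93) = (-I*√122/122 - 43131)/(1196632/12867) = (-43131 - I*√122/122)*(12867/1196632) = -554966577/1196632 - 12867*I*√122/145989104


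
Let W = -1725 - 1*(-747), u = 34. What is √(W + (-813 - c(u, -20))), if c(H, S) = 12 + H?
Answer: I*√1837 ≈ 42.86*I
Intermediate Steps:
W = -978 (W = -1725 + 747 = -978)
√(W + (-813 - c(u, -20))) = √(-978 + (-813 - (12 + 34))) = √(-978 + (-813 - 1*46)) = √(-978 + (-813 - 46)) = √(-978 - 859) = √(-1837) = I*√1837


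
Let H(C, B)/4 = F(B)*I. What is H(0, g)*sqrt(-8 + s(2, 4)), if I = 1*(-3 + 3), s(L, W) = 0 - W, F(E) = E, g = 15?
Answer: 0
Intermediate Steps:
s(L, W) = -W
I = 0 (I = 1*0 = 0)
H(C, B) = 0 (H(C, B) = 4*(B*0) = 4*0 = 0)
H(0, g)*sqrt(-8 + s(2, 4)) = 0*sqrt(-8 - 1*4) = 0*sqrt(-8 - 4) = 0*sqrt(-12) = 0*(2*I*sqrt(3)) = 0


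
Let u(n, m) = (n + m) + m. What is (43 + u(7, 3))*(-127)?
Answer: -7112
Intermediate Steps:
u(n, m) = n + 2*m (u(n, m) = (m + n) + m = n + 2*m)
(43 + u(7, 3))*(-127) = (43 + (7 + 2*3))*(-127) = (43 + (7 + 6))*(-127) = (43 + 13)*(-127) = 56*(-127) = -7112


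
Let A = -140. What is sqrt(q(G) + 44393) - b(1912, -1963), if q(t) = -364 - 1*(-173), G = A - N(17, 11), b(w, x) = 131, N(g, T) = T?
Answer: -131 + sqrt(44202) ≈ 79.243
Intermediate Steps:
G = -151 (G = -140 - 1*11 = -140 - 11 = -151)
q(t) = -191 (q(t) = -364 + 173 = -191)
sqrt(q(G) + 44393) - b(1912, -1963) = sqrt(-191 + 44393) - 1*131 = sqrt(44202) - 131 = -131 + sqrt(44202)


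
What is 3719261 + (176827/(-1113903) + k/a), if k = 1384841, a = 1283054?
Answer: 759365797387781521/204171099966 ≈ 3.7193e+6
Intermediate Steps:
3719261 + (176827/(-1113903) + k/a) = 3719261 + (176827/(-1113903) + 1384841/1283054) = 3719261 + (176827*(-1/1113903) + 1384841*(1/1283054)) = 3719261 + (-25261/159129 + 1384841/1283054) = 3719261 + 187957136395/204171099966 = 759365797387781521/204171099966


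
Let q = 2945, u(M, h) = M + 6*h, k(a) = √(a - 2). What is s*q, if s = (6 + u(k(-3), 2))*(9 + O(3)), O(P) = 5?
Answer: 742140 + 41230*I*√5 ≈ 7.4214e+5 + 92193.0*I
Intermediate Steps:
k(a) = √(-2 + a)
s = 252 + 14*I*√5 (s = (6 + (√(-2 - 3) + 6*2))*(9 + 5) = (6 + (√(-5) + 12))*14 = (6 + (I*√5 + 12))*14 = (6 + (12 + I*√5))*14 = (18 + I*√5)*14 = 252 + 14*I*√5 ≈ 252.0 + 31.305*I)
s*q = (252 + 14*I*√5)*2945 = 742140 + 41230*I*√5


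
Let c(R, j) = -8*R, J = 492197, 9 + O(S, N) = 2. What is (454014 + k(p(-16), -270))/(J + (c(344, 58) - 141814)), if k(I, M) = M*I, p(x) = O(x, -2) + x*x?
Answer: 128928/115877 ≈ 1.1126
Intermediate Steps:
O(S, N) = -7 (O(S, N) = -9 + 2 = -7)
p(x) = -7 + x² (p(x) = -7 + x*x = -7 + x²)
k(I, M) = I*M
(454014 + k(p(-16), -270))/(J + (c(344, 58) - 141814)) = (454014 + (-7 + (-16)²)*(-270))/(492197 + (-8*344 - 141814)) = (454014 + (-7 + 256)*(-270))/(492197 + (-2752 - 141814)) = (454014 + 249*(-270))/(492197 - 144566) = (454014 - 67230)/347631 = 386784*(1/347631) = 128928/115877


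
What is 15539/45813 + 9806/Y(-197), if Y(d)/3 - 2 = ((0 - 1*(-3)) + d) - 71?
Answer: -145660669/12048819 ≈ -12.089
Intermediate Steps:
Y(d) = -198 + 3*d (Y(d) = 6 + 3*(((0 - 1*(-3)) + d) - 71) = 6 + 3*(((0 + 3) + d) - 71) = 6 + 3*((3 + d) - 71) = 6 + 3*(-68 + d) = 6 + (-204 + 3*d) = -198 + 3*d)
15539/45813 + 9806/Y(-197) = 15539/45813 + 9806/(-198 + 3*(-197)) = 15539*(1/45813) + 9806/(-198 - 591) = 15539/45813 + 9806/(-789) = 15539/45813 + 9806*(-1/789) = 15539/45813 - 9806/789 = -145660669/12048819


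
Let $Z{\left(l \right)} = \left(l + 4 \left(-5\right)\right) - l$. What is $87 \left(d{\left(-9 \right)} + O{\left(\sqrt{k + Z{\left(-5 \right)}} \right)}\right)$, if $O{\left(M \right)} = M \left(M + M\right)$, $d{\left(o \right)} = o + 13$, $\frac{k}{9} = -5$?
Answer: $-10962$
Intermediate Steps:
$k = -45$ ($k = 9 \left(-5\right) = -45$)
$d{\left(o \right)} = 13 + o$
$Z{\left(l \right)} = -20$ ($Z{\left(l \right)} = \left(l - 20\right) - l = \left(-20 + l\right) - l = -20$)
$O{\left(M \right)} = 2 M^{2}$ ($O{\left(M \right)} = M 2 M = 2 M^{2}$)
$87 \left(d{\left(-9 \right)} + O{\left(\sqrt{k + Z{\left(-5 \right)}} \right)}\right) = 87 \left(\left(13 - 9\right) + 2 \left(\sqrt{-45 - 20}\right)^{2}\right) = 87 \left(4 + 2 \left(\sqrt{-65}\right)^{2}\right) = 87 \left(4 + 2 \left(i \sqrt{65}\right)^{2}\right) = 87 \left(4 + 2 \left(-65\right)\right) = 87 \left(4 - 130\right) = 87 \left(-126\right) = -10962$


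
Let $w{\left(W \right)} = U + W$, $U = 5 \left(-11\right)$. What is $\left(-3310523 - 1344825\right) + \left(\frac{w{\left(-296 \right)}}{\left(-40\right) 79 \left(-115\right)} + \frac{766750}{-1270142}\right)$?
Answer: $- \frac{1074383703169272121}{230784801400} \approx -4.6554 \cdot 10^{6}$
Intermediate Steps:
$U = -55$
$w{\left(W \right)} = -55 + W$
$\left(-3310523 - 1344825\right) + \left(\frac{w{\left(-296 \right)}}{\left(-40\right) 79 \left(-115\right)} + \frac{766750}{-1270142}\right) = \left(-3310523 - 1344825\right) + \left(\frac{-55 - 296}{\left(-40\right) 79 \left(-115\right)} + \frac{766750}{-1270142}\right) = -4655348 - \left(\frac{383375}{635071} + \frac{351}{\left(-3160\right) \left(-115\right)}\right) = -4655348 - \left(\frac{383375}{635071} + \frac{351}{363400}\right) = -4655348 - \frac{139541384921}{230784801400} = - \frac{1074383703169272121}{230784801400}$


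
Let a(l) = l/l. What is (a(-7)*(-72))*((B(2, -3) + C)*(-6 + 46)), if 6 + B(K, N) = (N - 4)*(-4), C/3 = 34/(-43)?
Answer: -2430720/43 ≈ -56528.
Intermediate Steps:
C = -102/43 (C = 3*(34/(-43)) = 3*(34*(-1/43)) = 3*(-34/43) = -102/43 ≈ -2.3721)
B(K, N) = 10 - 4*N (B(K, N) = -6 + (N - 4)*(-4) = -6 + (-4 + N)*(-4) = -6 + (16 - 4*N) = 10 - 4*N)
a(l) = 1
(a(-7)*(-72))*((B(2, -3) + C)*(-6 + 46)) = (1*(-72))*(((10 - 4*(-3)) - 102/43)*(-6 + 46)) = -72*((10 + 12) - 102/43)*40 = -72*(22 - 102/43)*40 = -60768*40/43 = -72*33760/43 = -2430720/43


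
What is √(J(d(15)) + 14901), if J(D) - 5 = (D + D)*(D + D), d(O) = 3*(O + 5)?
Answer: √29306 ≈ 171.19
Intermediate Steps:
d(O) = 15 + 3*O (d(O) = 3*(5 + O) = 15 + 3*O)
J(D) = 5 + 4*D² (J(D) = 5 + (D + D)*(D + D) = 5 + (2*D)*(2*D) = 5 + 4*D²)
√(J(d(15)) + 14901) = √((5 + 4*(15 + 3*15)²) + 14901) = √((5 + 4*(15 + 45)²) + 14901) = √((5 + 4*60²) + 14901) = √((5 + 4*3600) + 14901) = √((5 + 14400) + 14901) = √(14405 + 14901) = √29306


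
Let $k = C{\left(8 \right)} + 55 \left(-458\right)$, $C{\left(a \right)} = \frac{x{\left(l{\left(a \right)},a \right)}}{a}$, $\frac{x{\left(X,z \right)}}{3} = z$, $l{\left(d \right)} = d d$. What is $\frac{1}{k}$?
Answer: $- \frac{1}{25187} \approx -3.9703 \cdot 10^{-5}$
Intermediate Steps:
$l{\left(d \right)} = d^{2}$
$x{\left(X,z \right)} = 3 z$
$C{\left(a \right)} = 3$ ($C{\left(a \right)} = \frac{3 a}{a} = 3$)
$k = -25187$ ($k = 3 + 55 \left(-458\right) = 3 - 25190 = -25187$)
$\frac{1}{k} = \frac{1}{-25187} = - \frac{1}{25187}$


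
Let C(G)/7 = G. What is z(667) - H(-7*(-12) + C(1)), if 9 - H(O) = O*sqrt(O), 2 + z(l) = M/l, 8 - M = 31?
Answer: -320/29 + 91*sqrt(91) ≈ 857.05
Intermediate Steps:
M = -23 (M = 8 - 1*31 = 8 - 31 = -23)
C(G) = 7*G
z(l) = -2 - 23/l
H(O) = 9 - O**(3/2) (H(O) = 9 - O*sqrt(O) = 9 - O**(3/2))
z(667) - H(-7*(-12) + C(1)) = (-2 - 23/667) - (9 - (-7*(-12) + 7*1)**(3/2)) = (-2 - 23*1/667) - (9 - (84 + 7)**(3/2)) = (-2 - 1/29) - (9 - 91**(3/2)) = -59/29 - (9 - 91*sqrt(91)) = -59/29 + (-9 + 91*sqrt(91)) = -320/29 + 91*sqrt(91)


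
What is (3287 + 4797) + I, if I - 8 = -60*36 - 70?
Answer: 5862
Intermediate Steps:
I = -2222 (I = 8 + (-60*36 - 70) = 8 + (-2160 - 70) = 8 - 2230 = -2222)
(3287 + 4797) + I = (3287 + 4797) - 2222 = 8084 - 2222 = 5862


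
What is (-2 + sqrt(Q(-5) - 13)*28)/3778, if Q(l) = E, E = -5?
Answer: -1/1889 + 42*I*sqrt(2)/1889 ≈ -0.00052938 + 0.031444*I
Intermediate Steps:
Q(l) = -5
(-2 + sqrt(Q(-5) - 13)*28)/3778 = (-2 + sqrt(-5 - 13)*28)/3778 = (-2 + sqrt(-18)*28)*(1/3778) = (-2 + (3*I*sqrt(2))*28)*(1/3778) = (-2 + 84*I*sqrt(2))*(1/3778) = -1/1889 + 42*I*sqrt(2)/1889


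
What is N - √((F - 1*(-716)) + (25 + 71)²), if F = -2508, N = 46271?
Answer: 46271 - 16*√29 ≈ 46185.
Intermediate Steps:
N - √((F - 1*(-716)) + (25 + 71)²) = 46271 - √((-2508 - 1*(-716)) + (25 + 71)²) = 46271 - √((-2508 + 716) + 96²) = 46271 - √(-1792 + 9216) = 46271 - √7424 = 46271 - 16*√29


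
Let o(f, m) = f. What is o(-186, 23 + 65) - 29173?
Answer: -29359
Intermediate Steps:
o(-186, 23 + 65) - 29173 = -186 - 29173 = -29359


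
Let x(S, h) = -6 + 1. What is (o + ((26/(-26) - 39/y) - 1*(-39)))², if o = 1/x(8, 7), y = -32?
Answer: 38975049/25600 ≈ 1522.5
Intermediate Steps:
x(S, h) = -5
o = -⅕ (o = 1/(-5) = -⅕ ≈ -0.20000)
(o + ((26/(-26) - 39/y) - 1*(-39)))² = (-⅕ + ((26/(-26) - 39/(-32)) - 1*(-39)))² = (-⅕ + ((26*(-1/26) - 39*(-1/32)) + 39))² = (-⅕ + ((-1 + 39/32) + 39))² = (-⅕ + (7/32 + 39))² = (-⅕ + 1255/32)² = (6243/160)² = 38975049/25600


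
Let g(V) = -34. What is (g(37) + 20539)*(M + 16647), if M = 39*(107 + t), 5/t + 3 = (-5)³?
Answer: 54641006325/128 ≈ 4.2688e+8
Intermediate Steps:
t = -5/128 (t = 5/(-3 + (-5)³) = 5/(-3 - 125) = 5/(-128) = 5*(-1/128) = -5/128 ≈ -0.039063)
M = 533949/128 (M = 39*(107 - 5/128) = 39*(13691/128) = 533949/128 ≈ 4171.5)
(g(37) + 20539)*(M + 16647) = (-34 + 20539)*(533949/128 + 16647) = 20505*(2664765/128) = 54641006325/128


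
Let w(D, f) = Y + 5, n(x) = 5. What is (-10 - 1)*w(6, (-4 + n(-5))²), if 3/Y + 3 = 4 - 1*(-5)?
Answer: -121/2 ≈ -60.500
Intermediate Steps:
Y = ½ (Y = 3/(-3 + (4 - 1*(-5))) = 3/(-3 + (4 + 5)) = 3/(-3 + 9) = 3/6 = 3*(⅙) = ½ ≈ 0.50000)
w(D, f) = 11/2 (w(D, f) = ½ + 5 = 11/2)
(-10 - 1)*w(6, (-4 + n(-5))²) = (-10 - 1)*(11/2) = -11*11/2 = -121/2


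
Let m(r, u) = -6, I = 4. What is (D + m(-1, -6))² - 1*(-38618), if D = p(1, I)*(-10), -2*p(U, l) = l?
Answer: 38814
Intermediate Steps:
p(U, l) = -l/2
D = 20 (D = -½*4*(-10) = -2*(-10) = 20)
(D + m(-1, -6))² - 1*(-38618) = (20 - 6)² - 1*(-38618) = 14² + 38618 = 196 + 38618 = 38814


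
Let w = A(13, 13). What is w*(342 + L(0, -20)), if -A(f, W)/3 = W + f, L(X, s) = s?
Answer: -25116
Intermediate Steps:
A(f, W) = -3*W - 3*f (A(f, W) = -3*(W + f) = -3*W - 3*f)
w = -78 (w = -3*13 - 3*13 = -39 - 39 = -78)
w*(342 + L(0, -20)) = -78*(342 - 20) = -78*322 = -25116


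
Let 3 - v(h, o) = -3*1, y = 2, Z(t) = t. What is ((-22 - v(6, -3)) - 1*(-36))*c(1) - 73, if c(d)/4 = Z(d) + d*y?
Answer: 23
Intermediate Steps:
v(h, o) = 6 (v(h, o) = 3 - (-3) = 3 - 1*(-3) = 3 + 3 = 6)
c(d) = 12*d (c(d) = 4*(d + d*2) = 4*(d + 2*d) = 4*(3*d) = 12*d)
((-22 - v(6, -3)) - 1*(-36))*c(1) - 73 = ((-22 - 1*6) - 1*(-36))*(12*1) - 73 = ((-22 - 6) + 36)*12 - 73 = (-28 + 36)*12 - 73 = 8*12 - 73 = 96 - 73 = 23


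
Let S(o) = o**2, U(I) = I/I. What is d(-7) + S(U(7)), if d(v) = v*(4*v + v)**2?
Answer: -8574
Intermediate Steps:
U(I) = 1
d(v) = 25*v**3 (d(v) = v*(5*v)**2 = v*(25*v**2) = 25*v**3)
d(-7) + S(U(7)) = 25*(-7)**3 + 1**2 = 25*(-343) + 1 = -8575 + 1 = -8574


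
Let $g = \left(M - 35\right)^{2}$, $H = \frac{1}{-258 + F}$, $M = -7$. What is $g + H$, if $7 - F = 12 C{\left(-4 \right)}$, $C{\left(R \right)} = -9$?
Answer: $\frac{252251}{143} \approx 1764.0$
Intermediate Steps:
$F = 115$ ($F = 7 - 12 \left(-9\right) = 7 - -108 = 7 + 108 = 115$)
$H = - \frac{1}{143}$ ($H = \frac{1}{-258 + 115} = \frac{1}{-143} = - \frac{1}{143} \approx -0.006993$)
$g = 1764$ ($g = \left(-7 - 35\right)^{2} = \left(-42\right)^{2} = 1764$)
$g + H = 1764 - \frac{1}{143} = \frac{252251}{143}$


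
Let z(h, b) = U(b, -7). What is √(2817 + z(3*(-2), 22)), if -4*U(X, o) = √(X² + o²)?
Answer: √(11268 - √533)/2 ≈ 53.021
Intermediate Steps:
U(X, o) = -√(X² + o²)/4
z(h, b) = -√(49 + b²)/4 (z(h, b) = -√(b² + (-7)²)/4 = -√(b² + 49)/4 = -√(49 + b²)/4)
√(2817 + z(3*(-2), 22)) = √(2817 - √(49 + 22²)/4) = √(2817 - √(49 + 484)/4) = √(2817 - √533/4)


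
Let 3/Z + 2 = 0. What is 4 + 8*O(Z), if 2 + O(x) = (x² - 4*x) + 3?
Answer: 78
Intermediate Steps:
Z = -3/2 (Z = 3/(-2 + 0) = 3/(-2) = 3*(-½) = -3/2 ≈ -1.5000)
O(x) = 1 + x² - 4*x (O(x) = -2 + ((x² - 4*x) + 3) = -2 + (3 + x² - 4*x) = 1 + x² - 4*x)
4 + 8*O(Z) = 4 + 8*(1 + (-3/2)² - 4*(-3/2)) = 4 + 8*(1 + 9/4 + 6) = 4 + 8*(37/4) = 4 + 74 = 78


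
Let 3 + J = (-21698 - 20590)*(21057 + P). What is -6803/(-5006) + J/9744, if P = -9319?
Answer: -414132450975/8129744 ≈ -50940.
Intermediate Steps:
J = -496376547 (J = -3 + (-21698 - 20590)*(21057 - 9319) = -3 - 42288*11738 = -3 - 496376544 = -496376547)
-6803/(-5006) + J/9744 = -6803/(-5006) - 496376547/9744 = -6803*(-1/5006) - 496376547*1/9744 = 6803/5006 - 165458849/3248 = -414132450975/8129744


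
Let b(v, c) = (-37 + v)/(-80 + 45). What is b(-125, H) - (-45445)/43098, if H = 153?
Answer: 8572451/1508430 ≈ 5.6830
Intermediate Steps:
b(v, c) = 37/35 - v/35 (b(v, c) = (-37 + v)/(-35) = (-37 + v)*(-1/35) = 37/35 - v/35)
b(-125, H) - (-45445)/43098 = (37/35 - 1/35*(-125)) - (-45445)/43098 = (37/35 + 25/7) - (-45445)/43098 = 162/35 - 1*(-45445/43098) = 162/35 + 45445/43098 = 8572451/1508430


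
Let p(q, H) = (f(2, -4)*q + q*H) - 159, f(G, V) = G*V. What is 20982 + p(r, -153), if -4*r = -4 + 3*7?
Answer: 86029/4 ≈ 21507.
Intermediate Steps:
r = -17/4 (r = -(-4 + 3*7)/4 = -(-4 + 21)/4 = -¼*17 = -17/4 ≈ -4.2500)
p(q, H) = -159 - 8*q + H*q (p(q, H) = ((2*(-4))*q + q*H) - 159 = (-8*q + H*q) - 159 = -159 - 8*q + H*q)
20982 + p(r, -153) = 20982 + (-159 - 8*(-17/4) - 153*(-17/4)) = 20982 + (-159 + 34 + 2601/4) = 20982 + 2101/4 = 86029/4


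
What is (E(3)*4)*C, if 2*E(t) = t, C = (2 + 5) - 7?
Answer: 0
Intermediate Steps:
C = 0 (C = 7 - 7 = 0)
E(t) = t/2
(E(3)*4)*C = (((½)*3)*4)*0 = ((3/2)*4)*0 = 6*0 = 0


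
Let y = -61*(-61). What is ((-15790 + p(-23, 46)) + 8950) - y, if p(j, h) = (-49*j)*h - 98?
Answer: 41183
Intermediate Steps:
p(j, h) = -98 - 49*h*j (p(j, h) = -49*h*j - 98 = -98 - 49*h*j)
y = 3721
((-15790 + p(-23, 46)) + 8950) - y = ((-15790 + (-98 - 49*46*(-23))) + 8950) - 1*3721 = ((-15790 + (-98 + 51842)) + 8950) - 3721 = ((-15790 + 51744) + 8950) - 3721 = (35954 + 8950) - 3721 = 44904 - 3721 = 41183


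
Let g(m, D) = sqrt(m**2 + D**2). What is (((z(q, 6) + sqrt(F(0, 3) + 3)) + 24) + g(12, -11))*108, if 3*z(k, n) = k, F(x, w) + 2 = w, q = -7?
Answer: 2556 + 108*sqrt(265) ≈ 4314.1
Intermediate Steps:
F(x, w) = -2 + w
z(k, n) = k/3
g(m, D) = sqrt(D**2 + m**2)
(((z(q, 6) + sqrt(F(0, 3) + 3)) + 24) + g(12, -11))*108 = ((((1/3)*(-7) + sqrt((-2 + 3) + 3)) + 24) + sqrt((-11)**2 + 12**2))*108 = (((-7/3 + sqrt(1 + 3)) + 24) + sqrt(121 + 144))*108 = (((-7/3 + sqrt(4)) + 24) + sqrt(265))*108 = (((-7/3 + 2) + 24) + sqrt(265))*108 = ((-1/3 + 24) + sqrt(265))*108 = (71/3 + sqrt(265))*108 = 2556 + 108*sqrt(265)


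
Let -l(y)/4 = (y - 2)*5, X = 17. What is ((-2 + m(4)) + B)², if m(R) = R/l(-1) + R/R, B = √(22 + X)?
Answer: 8971/225 - 28*√39/15 ≈ 28.214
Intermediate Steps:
l(y) = 40 - 20*y (l(y) = -4*(y - 2)*5 = -4*(-2 + y)*5 = -4*(-10 + 5*y) = 40 - 20*y)
B = √39 (B = √(22 + 17) = √39 ≈ 6.2450)
m(R) = 1 + R/60 (m(R) = R/(40 - 20*(-1)) + R/R = R/(40 + 20) + 1 = R/60 + 1 = 1 + R/60)
((-2 + m(4)) + B)² = ((-2 + (1 + (1/60)*4)) + √39)² = ((-2 + (1 + 1/15)) + √39)² = ((-2 + 16/15) + √39)² = (-14/15 + √39)²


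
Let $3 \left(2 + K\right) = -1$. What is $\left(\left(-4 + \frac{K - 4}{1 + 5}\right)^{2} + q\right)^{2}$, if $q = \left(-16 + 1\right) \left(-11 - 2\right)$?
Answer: $\frac{5106674521}{104976} \approx 48646.0$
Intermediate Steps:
$K = - \frac{7}{3}$ ($K = -2 + \frac{1}{3} \left(-1\right) = -2 - \frac{1}{3} = - \frac{7}{3} \approx -2.3333$)
$q = 195$ ($q = \left(-15\right) \left(-13\right) = 195$)
$\left(\left(-4 + \frac{K - 4}{1 + 5}\right)^{2} + q\right)^{2} = \left(\left(-4 + \frac{- \frac{7}{3} - 4}{1 + 5}\right)^{2} + 195\right)^{2} = \left(\left(-4 - \frac{19}{3 \cdot 6}\right)^{2} + 195\right)^{2} = \left(\left(-4 - \frac{19}{18}\right)^{2} + 195\right)^{2} = \left(\left(- \frac{91}{18}\right)^{2} + 195\right)^{2} = \left(\frac{8281}{324} + 195\right)^{2} = \left(\frac{71461}{324}\right)^{2} = \frac{5106674521}{104976}$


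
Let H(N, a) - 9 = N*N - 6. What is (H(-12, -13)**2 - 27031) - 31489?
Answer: -36911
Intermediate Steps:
H(N, a) = 3 + N**2 (H(N, a) = 9 + (N*N - 6) = 9 + (N**2 - 6) = 9 + (-6 + N**2) = 3 + N**2)
(H(-12, -13)**2 - 27031) - 31489 = ((3 + (-12)**2)**2 - 27031) - 31489 = ((3 + 144)**2 - 27031) - 31489 = (147**2 - 27031) - 31489 = (21609 - 27031) - 31489 = -5422 - 31489 = -36911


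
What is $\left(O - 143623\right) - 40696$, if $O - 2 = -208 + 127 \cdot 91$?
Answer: $-172968$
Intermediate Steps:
$O = 11351$ ($O = 2 + \left(-208 + 127 \cdot 91\right) = 2 + \left(-208 + 11557\right) = 2 + 11349 = 11351$)
$\left(O - 143623\right) - 40696 = \left(11351 - 143623\right) - 40696 = -132272 - 40696 = -172968$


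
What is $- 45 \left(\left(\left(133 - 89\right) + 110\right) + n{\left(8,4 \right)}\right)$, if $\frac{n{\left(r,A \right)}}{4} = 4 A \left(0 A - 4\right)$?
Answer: $4590$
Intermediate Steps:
$n{\left(r,A \right)} = - 64 A$ ($n{\left(r,A \right)} = 4 \cdot 4 A \left(0 A - 4\right) = 4 \cdot 4 A \left(0 - 4\right) = 4 \cdot 4 A \left(-4\right) = 4 \left(- 16 A\right) = - 64 A$)
$- 45 \left(\left(\left(133 - 89\right) + 110\right) + n{\left(8,4 \right)}\right) = - 45 \left(\left(\left(133 - 89\right) + 110\right) - 256\right) = - 45 \left(\left(44 + 110\right) - 256\right) = - 45 \left(154 - 256\right) = \left(-45\right) \left(-102\right) = 4590$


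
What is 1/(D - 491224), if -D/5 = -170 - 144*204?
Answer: -1/343494 ≈ -2.9113e-6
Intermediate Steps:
D = 147730 (D = -5*(-170 - 144*204) = -5*(-170 - 29376) = -5*(-29546) = 147730)
1/(D - 491224) = 1/(147730 - 491224) = 1/(-343494) = -1/343494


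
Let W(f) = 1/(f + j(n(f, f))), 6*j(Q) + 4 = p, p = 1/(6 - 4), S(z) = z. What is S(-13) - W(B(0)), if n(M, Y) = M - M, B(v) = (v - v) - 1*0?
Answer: -79/7 ≈ -11.286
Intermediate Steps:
B(v) = 0 (B(v) = 0 + 0 = 0)
n(M, Y) = 0
p = 1/2 ≈ 0.50000
j(Q) = -7/12 (j(Q) = -2/3 + (1/6)*(1/2) = -2/3 + 1/12 = -7/12)
W(f) = 1/(-7/12 + f) (W(f) = 1/(f - 7/12) = 1/(-7/12 + f))
S(-13) - W(B(0)) = -13 - 12/(-7 + 12*0) = -13 - 12/(-7 + 0) = -13 - 12/(-7) = -13 - 12*(-1)/7 = -13 - 1*(-12/7) = -13 + 12/7 = -79/7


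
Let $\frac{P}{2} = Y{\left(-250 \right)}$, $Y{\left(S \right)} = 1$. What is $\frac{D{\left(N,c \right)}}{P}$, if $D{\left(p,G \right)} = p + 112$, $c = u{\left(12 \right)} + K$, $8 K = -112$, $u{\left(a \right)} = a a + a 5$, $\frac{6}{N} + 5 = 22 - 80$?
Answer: $\frac{1175}{21} \approx 55.952$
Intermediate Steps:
$N = - \frac{2}{21}$ ($N = \frac{6}{-5 + \left(22 - 80\right)} = \frac{6}{-5 - 58} = \frac{6}{-63} = 6 \left(- \frac{1}{63}\right) = - \frac{2}{21} \approx -0.095238$)
$u{\left(a \right)} = a^{2} + 5 a$
$K = -14$ ($K = \frac{1}{8} \left(-112\right) = -14$)
$P = 2$ ($P = 2 \cdot 1 = 2$)
$c = 190$ ($c = 12 \left(5 + 12\right) - 14 = 12 \cdot 17 - 14 = 204 - 14 = 190$)
$D{\left(p,G \right)} = 112 + p$
$\frac{D{\left(N,c \right)}}{P} = \frac{112 - \frac{2}{21}}{2} = \frac{2350}{21} \cdot \frac{1}{2} = \frac{1175}{21}$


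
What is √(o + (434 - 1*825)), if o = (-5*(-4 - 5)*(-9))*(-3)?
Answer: 2*√206 ≈ 28.705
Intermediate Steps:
o = 1215 (o = (-5*(-9)*(-9))*(-3) = (45*(-9))*(-3) = -405*(-3) = 1215)
√(o + (434 - 1*825)) = √(1215 + (434 - 1*825)) = √(1215 + (434 - 825)) = √(1215 - 391) = √824 = 2*√206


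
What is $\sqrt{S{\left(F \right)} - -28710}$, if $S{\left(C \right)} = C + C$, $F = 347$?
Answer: $2 \sqrt{7351} \approx 171.48$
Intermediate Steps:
$S{\left(C \right)} = 2 C$
$\sqrt{S{\left(F \right)} - -28710} = \sqrt{2 \cdot 347 - -28710} = \sqrt{694 + 28710} = \sqrt{29404} = 2 \sqrt{7351}$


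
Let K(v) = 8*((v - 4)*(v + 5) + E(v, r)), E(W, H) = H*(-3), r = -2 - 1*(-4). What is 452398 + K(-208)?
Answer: 796638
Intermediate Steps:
r = 2 (r = -2 + 4 = 2)
E(W, H) = -3*H
K(v) = -48 + 8*(-4 + v)*(5 + v) (K(v) = 8*((v - 4)*(v + 5) - 3*2) = 8*((-4 + v)*(5 + v) - 6) = 8*(-6 + (-4 + v)*(5 + v)) = -48 + 8*(-4 + v)*(5 + v))
452398 + K(-208) = 452398 + (-208 + 8*(-208) + 8*(-208)²) = 452398 + (-208 - 1664 + 8*43264) = 452398 + (-208 - 1664 + 346112) = 452398 + 344240 = 796638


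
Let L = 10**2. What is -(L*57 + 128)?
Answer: -5828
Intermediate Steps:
L = 100
-(L*57 + 128) = -(100*57 + 128) = -(5700 + 128) = -1*5828 = -5828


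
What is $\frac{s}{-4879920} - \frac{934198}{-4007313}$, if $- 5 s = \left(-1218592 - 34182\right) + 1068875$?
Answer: $\frac{7352372222471}{32592278091600} \approx 0.22559$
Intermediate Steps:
$s = \frac{183899}{5}$ ($s = - \frac{\left(-1218592 - 34182\right) + 1068875}{5} = - \frac{-1252774 + 1068875}{5} = \left(- \frac{1}{5}\right) \left(-183899\right) = \frac{183899}{5} \approx 36780.0$)
$\frac{s}{-4879920} - \frac{934198}{-4007313} = \frac{183899}{5 \left(-4879920\right)} - \frac{934198}{-4007313} = \frac{183899}{5} \left(- \frac{1}{4879920}\right) - - \frac{934198}{4007313} = - \frac{183899}{24399600} + \frac{934198}{4007313} = \frac{7352372222471}{32592278091600}$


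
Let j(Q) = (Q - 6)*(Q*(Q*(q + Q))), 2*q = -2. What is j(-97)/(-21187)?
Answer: -94974446/21187 ≈ -4482.7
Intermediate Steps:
q = -1 (q = (½)*(-2) = -1)
j(Q) = Q²*(-1 + Q)*(-6 + Q) (j(Q) = (Q - 6)*(Q*(Q*(-1 + Q))) = (-6 + Q)*(Q²*(-1 + Q)) = Q²*(-1 + Q)*(-6 + Q))
j(-97)/(-21187) = ((-97)²*(6 + (-97)² - 7*(-97)))/(-21187) = (9409*(6 + 9409 + 679))*(-1/21187) = (9409*10094)*(-1/21187) = 94974446*(-1/21187) = -94974446/21187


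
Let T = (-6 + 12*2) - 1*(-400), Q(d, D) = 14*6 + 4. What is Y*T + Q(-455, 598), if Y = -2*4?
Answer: -3256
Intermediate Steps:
Q(d, D) = 88 (Q(d, D) = 84 + 4 = 88)
T = 418 (T = (-6 + 24) + 400 = 18 + 400 = 418)
Y = -8
Y*T + Q(-455, 598) = -8*418 + 88 = -3344 + 88 = -3256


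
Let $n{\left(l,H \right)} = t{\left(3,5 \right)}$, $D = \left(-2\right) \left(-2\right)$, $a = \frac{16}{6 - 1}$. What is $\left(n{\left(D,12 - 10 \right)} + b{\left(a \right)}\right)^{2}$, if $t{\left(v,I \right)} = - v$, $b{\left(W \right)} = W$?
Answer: $\frac{1}{25} \approx 0.04$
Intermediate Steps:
$a = \frac{16}{5} \approx 3.2$
$D = 4$
$n{\left(l,H \right)} = -3$ ($n{\left(l,H \right)} = \left(-1\right) 3 = -3$)
$\left(n{\left(D,12 - 10 \right)} + b{\left(a \right)}\right)^{2} = \left(-3 + \frac{16}{5}\right)^{2} = \left(\frac{1}{5}\right)^{2} = \frac{1}{25}$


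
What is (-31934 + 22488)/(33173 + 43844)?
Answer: -9446/77017 ≈ -0.12265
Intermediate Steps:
(-31934 + 22488)/(33173 + 43844) = -9446/77017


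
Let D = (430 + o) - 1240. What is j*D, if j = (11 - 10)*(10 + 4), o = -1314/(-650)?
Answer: -3676302/325 ≈ -11312.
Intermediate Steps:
o = 657/325 (o = -1314*(-1/650) = 657/325 ≈ 2.0215)
j = 14 (j = 1*14 = 14)
D = -262593/325 (D = (430 + 657/325) - 1240 = 140407/325 - 1240 = -262593/325 ≈ -807.98)
j*D = 14*(-262593/325) = -3676302/325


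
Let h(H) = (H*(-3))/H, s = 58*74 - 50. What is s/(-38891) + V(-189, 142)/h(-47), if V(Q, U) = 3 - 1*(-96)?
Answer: -1287645/38891 ≈ -33.109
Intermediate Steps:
V(Q, U) = 99 (V(Q, U) = 3 + 96 = 99)
s = 4242 (s = 4292 - 50 = 4242)
h(H) = -3 (h(H) = (-3*H)/H = -3)
s/(-38891) + V(-189, 142)/h(-47) = 4242/(-38891) + 99/(-3) = 4242*(-1/38891) + 99*(-⅓) = -4242/38891 - 33 = -1287645/38891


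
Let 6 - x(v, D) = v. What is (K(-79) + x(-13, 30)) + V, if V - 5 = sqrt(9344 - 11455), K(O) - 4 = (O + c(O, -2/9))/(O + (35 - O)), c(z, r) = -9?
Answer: 892/35 + I*sqrt(2111) ≈ 25.486 + 45.946*I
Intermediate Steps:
x(v, D) = 6 - v
K(O) = 131/35 + O/35 (K(O) = 4 + (O - 9)/(O + (35 - O)) = 4 + (-9 + O)/35 = 4 + (-9 + O)*(1/35) = 4 + (-9/35 + O/35) = 131/35 + O/35)
V = 5 + I*sqrt(2111) (V = 5 + sqrt(9344 - 11455) = 5 + sqrt(-2111) = 5 + I*sqrt(2111) ≈ 5.0 + 45.946*I)
(K(-79) + x(-13, 30)) + V = ((131/35 + (1/35)*(-79)) + (6 - 1*(-13))) + (5 + I*sqrt(2111)) = ((131/35 - 79/35) + (6 + 13)) + (5 + I*sqrt(2111)) = (52/35 + 19) + (5 + I*sqrt(2111)) = 717/35 + (5 + I*sqrt(2111)) = 892/35 + I*sqrt(2111)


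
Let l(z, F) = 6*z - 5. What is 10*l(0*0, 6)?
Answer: -50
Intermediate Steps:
l(z, F) = -5 + 6*z
10*l(0*0, 6) = 10*(-5 + 6*(0*0)) = 10*(-5 + 6*0) = 10*(-5 + 0) = 10*(-5) = -50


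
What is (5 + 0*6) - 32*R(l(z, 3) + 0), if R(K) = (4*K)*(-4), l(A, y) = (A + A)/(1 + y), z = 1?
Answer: 261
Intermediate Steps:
l(A, y) = 2*A/(1 + y) (l(A, y) = (2*A)/(1 + y) = 2*A/(1 + y))
R(K) = -16*K
(5 + 0*6) - 32*R(l(z, 3) + 0) = (5 + 0*6) - (-512)*(2*1/(1 + 3) + 0) = (5 + 0) - (-512)*(2*1/4 + 0) = 5 - (-512)*(2*1*(¼) + 0) = 5 - (-512)*(½ + 0) = 5 - (-512)/2 = 5 - 32*(-8) = 5 + 256 = 261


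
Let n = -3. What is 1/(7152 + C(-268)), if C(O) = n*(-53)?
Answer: 1/7311 ≈ 0.00013678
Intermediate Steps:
C(O) = 159 (C(O) = -3*(-53) = 159)
1/(7152 + C(-268)) = 1/(7152 + 159) = 1/7311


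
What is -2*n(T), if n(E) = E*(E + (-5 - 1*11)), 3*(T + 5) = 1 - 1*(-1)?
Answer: -1586/9 ≈ -176.22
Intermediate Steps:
T = -13/3 (T = -5 + (1 - 1*(-1))/3 = -5 + (1 + 1)/3 = -5 + (1/3)*2 = -5 + 2/3 = -13/3 ≈ -4.3333)
n(E) = E*(-16 + E) (n(E) = E*(E + (-5 - 11)) = E*(E - 16) = E*(-16 + E))
-2*n(T) = -(-26)*(-16 - 13/3)/3 = -(-26)*(-61)/(3*3) = -2*793/9 = -1586/9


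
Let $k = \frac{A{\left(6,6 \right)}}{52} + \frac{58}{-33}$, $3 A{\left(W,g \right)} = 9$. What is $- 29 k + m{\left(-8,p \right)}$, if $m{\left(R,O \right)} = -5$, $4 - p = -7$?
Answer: $\frac{76013}{1716} \approx 44.297$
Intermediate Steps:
$p = 11$ ($p = 4 - -7 = 4 + 7 = 11$)
$A{\left(W,g \right)} = 3$ ($A{\left(W,g \right)} = \frac{1}{3} \cdot 9 = 3$)
$k = - \frac{2917}{1716}$ ($k = \frac{3}{52} + \frac{58}{-33} = 3 \cdot \frac{1}{52} + 58 \left(- \frac{1}{33}\right) = \frac{3}{52} - \frac{58}{33} = - \frac{2917}{1716} \approx -1.6999$)
$- 29 k + m{\left(-8,p \right)} = \left(-29\right) \left(- \frac{2917}{1716}\right) - 5 = \frac{84593}{1716} - 5 = \frac{76013}{1716}$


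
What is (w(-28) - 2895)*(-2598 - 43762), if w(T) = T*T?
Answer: 97865960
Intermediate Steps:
w(T) = T²
(w(-28) - 2895)*(-2598 - 43762) = ((-28)² - 2895)*(-2598 - 43762) = (784 - 2895)*(-46360) = -2111*(-46360) = 97865960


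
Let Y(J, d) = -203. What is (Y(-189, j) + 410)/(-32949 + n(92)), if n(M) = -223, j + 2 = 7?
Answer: -207/33172 ≈ -0.0062402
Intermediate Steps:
j = 5 (j = -2 + 7 = 5)
(Y(-189, j) + 410)/(-32949 + n(92)) = (-203 + 410)/(-32949 - 223) = 207/(-33172) = 207*(-1/33172) = -207/33172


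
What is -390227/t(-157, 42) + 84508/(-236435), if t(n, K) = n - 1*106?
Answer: 92241095141/62182405 ≈ 1483.4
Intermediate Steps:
t(n, K) = -106 + n (t(n, K) = n - 106 = -106 + n)
-390227/t(-157, 42) + 84508/(-236435) = -390227/(-106 - 157) + 84508/(-236435) = -390227/(-263) + 84508*(-1/236435) = -390227*(-1/263) - 84508/236435 = 390227/263 - 84508/236435 = 92241095141/62182405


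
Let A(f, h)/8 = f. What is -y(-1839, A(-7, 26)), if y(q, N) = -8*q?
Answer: -14712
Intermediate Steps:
A(f, h) = 8*f
-y(-1839, A(-7, 26)) = -(-8)*(-1839) = -1*14712 = -14712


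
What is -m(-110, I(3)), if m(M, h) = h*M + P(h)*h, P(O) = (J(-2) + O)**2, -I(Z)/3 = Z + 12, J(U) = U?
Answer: 94455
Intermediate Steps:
I(Z) = -36 - 3*Z (I(Z) = -3*(Z + 12) = -3*(12 + Z) = -36 - 3*Z)
P(O) = (-2 + O)**2
m(M, h) = M*h + h*(-2 + h)**2 (m(M, h) = h*M + (-2 + h)**2*h = M*h + h*(-2 + h)**2)
-m(-110, I(3)) = -(-36 - 3*3)*(-110 + (-2 + (-36 - 3*3))**2) = -(-36 - 9)*(-110 + (-2 + (-36 - 9))**2) = -(-45)*(-110 + (-2 - 45)**2) = -(-45)*(-110 + (-47)**2) = -(-45)*(-110 + 2209) = -(-45)*2099 = -1*(-94455) = 94455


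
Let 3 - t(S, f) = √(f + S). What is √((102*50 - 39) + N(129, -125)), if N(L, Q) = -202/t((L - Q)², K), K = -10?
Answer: √(5061 - 202/(3 - √64506)) ≈ 71.146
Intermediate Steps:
t(S, f) = 3 - √(S + f) (t(S, f) = 3 - √(f + S) = 3 - √(S + f))
N(L, Q) = -202/(3 - √(-10 + (L - Q)²)) (N(L, Q) = -202/(3 - √((L - Q)² - 10)) = -202/(3 - √(-10 + (L - Q)²)))
√((102*50 - 39) + N(129, -125)) = √((102*50 - 39) + 202/(-3 + √(-10 + (129 - 1*(-125))²))) = √((5100 - 39) + 202/(-3 + √(-10 + (129 + 125)²))) = √(5061 + 202/(-3 + √(-10 + 254²))) = √(5061 + 202/(-3 + √(-10 + 64516))) = √(5061 + 202/(-3 + √64506))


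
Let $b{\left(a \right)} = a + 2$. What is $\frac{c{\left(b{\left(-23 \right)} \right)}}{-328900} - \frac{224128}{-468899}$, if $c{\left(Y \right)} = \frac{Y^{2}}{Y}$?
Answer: $\frac{73725546079}{154220881100} \approx 0.47805$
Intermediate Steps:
$b{\left(a \right)} = 2 + a$
$c{\left(Y \right)} = Y$
$\frac{c{\left(b{\left(-23 \right)} \right)}}{-328900} - \frac{224128}{-468899} = \frac{2 - 23}{-328900} - \frac{224128}{-468899} = \left(-21\right) \left(- \frac{1}{328900}\right) - - \frac{224128}{468899} = \frac{21}{328900} + \frac{224128}{468899} = \frac{73725546079}{154220881100}$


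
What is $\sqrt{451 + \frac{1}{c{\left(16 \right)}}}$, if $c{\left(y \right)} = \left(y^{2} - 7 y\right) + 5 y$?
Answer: $\frac{15 \sqrt{6286}}{56} \approx 21.237$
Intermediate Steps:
$c{\left(y \right)} = y^{2} - 2 y$
$\sqrt{451 + \frac{1}{c{\left(16 \right)}}} = \sqrt{451 + \frac{1}{16 \left(-2 + 16\right)}} = \sqrt{451 + \frac{1}{16 \cdot 14}} = \sqrt{451 + \frac{1}{224}} = \sqrt{\frac{101025}{224}} = \frac{15 \sqrt{6286}}{56}$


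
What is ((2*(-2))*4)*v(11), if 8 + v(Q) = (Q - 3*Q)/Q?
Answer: 160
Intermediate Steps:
v(Q) = -10 (v(Q) = -8 + (Q - 3*Q)/Q = -8 + (-2*Q)/Q = -8 - 2 = -10)
((2*(-2))*4)*v(11) = ((2*(-2))*4)*(-10) = -4*4*(-10) = -16*(-10) = 160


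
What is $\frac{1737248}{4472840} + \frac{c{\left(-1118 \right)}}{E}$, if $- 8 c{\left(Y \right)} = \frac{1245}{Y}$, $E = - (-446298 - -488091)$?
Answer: $\frac{27057158882209}{69663847856720} \approx 0.3884$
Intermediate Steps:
$E = -41793$ ($E = - (-446298 + 488091) = \left(-1\right) 41793 = -41793$)
$c{\left(Y \right)} = - \frac{1245}{8 Y}$ ($c{\left(Y \right)} = - \frac{1245 \frac{1}{Y}}{8} = - \frac{1245}{8 Y}$)
$\frac{1737248}{4472840} + \frac{c{\left(-1118 \right)}}{E} = \frac{1737248}{4472840} + \frac{\left(- \frac{1245}{8}\right) \frac{1}{-1118}}{-41793} = 1737248 \cdot \frac{1}{4472840} + \left(- \frac{1245}{8}\right) \left(- \frac{1}{1118}\right) \left(- \frac{1}{41793}\right) = \frac{217156}{559105} + \frac{1245}{8944} \left(- \frac{1}{41793}\right) = \frac{217156}{559105} - \frac{415}{124598864} = \frac{27057158882209}{69663847856720}$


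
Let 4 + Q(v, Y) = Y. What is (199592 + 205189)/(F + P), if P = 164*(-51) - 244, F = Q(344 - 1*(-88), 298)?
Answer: -404781/8314 ≈ -48.687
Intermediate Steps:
Q(v, Y) = -4 + Y
F = 294 (F = -4 + 298 = 294)
P = -8608 (P = -8364 - 244 = -8608)
(199592 + 205189)/(F + P) = (199592 + 205189)/(294 - 8608) = 404781/(-8314) = 404781*(-1/8314) = -404781/8314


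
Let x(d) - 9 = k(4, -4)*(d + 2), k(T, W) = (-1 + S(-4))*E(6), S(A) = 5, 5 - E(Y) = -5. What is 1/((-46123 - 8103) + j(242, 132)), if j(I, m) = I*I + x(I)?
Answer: 1/14107 ≈ 7.0887e-5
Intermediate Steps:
E(Y) = 10 (E(Y) = 5 - 1*(-5) = 5 + 5 = 10)
k(T, W) = 40 (k(T, W) = (-1 + 5)*10 = 4*10 = 40)
x(d) = 89 + 40*d (x(d) = 9 + 40*(d + 2) = 9 + 40*(2 + d) = 9 + (80 + 40*d) = 89 + 40*d)
j(I, m) = 89 + I² + 40*I (j(I, m) = I*I + (89 + 40*I) = I² + (89 + 40*I) = 89 + I² + 40*I)
1/((-46123 - 8103) + j(242, 132)) = 1/((-46123 - 8103) + (89 + 242² + 40*242)) = 1/(-54226 + (89 + 58564 + 9680)) = 1/(-54226 + 68333) = 1/14107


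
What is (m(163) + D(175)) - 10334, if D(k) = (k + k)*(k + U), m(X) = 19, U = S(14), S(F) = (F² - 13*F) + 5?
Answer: 57585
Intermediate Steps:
S(F) = 5 + F² - 13*F
U = 19 (U = 5 + 14² - 13*14 = 5 + 196 - 182 = 19)
D(k) = 2*k*(19 + k) (D(k) = (k + k)*(k + 19) = (2*k)*(19 + k) = 2*k*(19 + k))
(m(163) + D(175)) - 10334 = (19 + 2*175*(19 + 175)) - 10334 = (19 + 2*175*194) - 10334 = (19 + 67900) - 10334 = 67919 - 10334 = 57585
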